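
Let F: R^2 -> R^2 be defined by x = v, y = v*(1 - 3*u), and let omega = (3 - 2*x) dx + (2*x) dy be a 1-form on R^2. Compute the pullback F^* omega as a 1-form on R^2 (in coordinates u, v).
F^* omega = (-6*v^2) du + (-6*u*v + 3) dv

Using F^*(f dg) = (f ∘ F) d(g ∘ F), substitute each coordinate x_i by F_i(u, v) in f_i, and replace dx_i by d F_i = (∂F_i/∂u) du + (∂F_i/∂v) dv.
  For the x component: f_1(F) = 3 - 2*v; d F_1 = (0) du + (1) dv
  For the y component: f_2(F) = 2*v; d F_2 = (-3*v) du + (1 - 3*u) dv
Combining and collecting du, dv coefficients:
  coeff of du: -6*v^2
  coeff of dv: -6*u*v + 3
F^* omega = (-6*v^2) du + (-6*u*v + 3) dv.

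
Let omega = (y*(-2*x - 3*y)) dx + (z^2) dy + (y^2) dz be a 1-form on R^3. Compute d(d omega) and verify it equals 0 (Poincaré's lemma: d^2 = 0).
d(d omega) = 0

Step 1: d omega = sum_{i<j} (∂f_j/∂x_i - ∂f_i/∂x_j) dx_i ∧ dx_j:
  coeff of dx ∧ dy: 2*x + 6*y
  coeff of dx ∧ dz: 0
  coeff of dy ∧ dz: 2*y - 2*z
Step 2: Apply d again to each 2-form coefficient. The only possible 3-form in R^3 is dx ∧ dy ∧ dz, with coefficient
  ∂(coeff of dy∧dz)/∂x - ∂(coeff of dx∧dz)/∂y + ∂(coeff of dx∧dy)/∂z
  = ∂/∂x (2*y - 2*z) - ∂/∂y (0) + ∂/∂z (2*x + 6*y).
Each of these terms simplifies to sums of mixed partials that cancel in pairs. The result is 0 (by equality of mixed partials for smooth functions — Schwarz / Clairaut).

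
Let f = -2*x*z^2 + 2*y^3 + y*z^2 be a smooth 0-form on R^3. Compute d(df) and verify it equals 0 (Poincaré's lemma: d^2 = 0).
d(df) = 0

Step 1: df = sum_i (∂f/∂x_i) dx_i = (-2*z^2) dx + (6*y^2 + z^2) dy + (2*z*(-2*x + y)) dz.
Step 2: Apply d again. Using the 1-form formula, the coefficient of dx ∧ dy in d(df) is ∂^2 f/∂x ∂y - ∂^2 f/∂y ∂x = (0) - (0) = 0 (equality of mixed partials for smooth f).
Similarly for dx ∧ dz and dy ∧ dz — all coefficients vanish. So d(df) = 0.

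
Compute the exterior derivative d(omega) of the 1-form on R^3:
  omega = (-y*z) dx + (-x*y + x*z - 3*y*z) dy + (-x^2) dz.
d(omega) = (-y + 2*z) dx ∧ dy + (-2*x + y) dx ∧ dz + (-x + 3*y) dy ∧ dz

For a 1-form omega = sum_i f_i dx_i, the exterior derivative is
  d(omega) = sum_{i < j} (∂f_j/∂x_i - ∂f_i/∂x_j) dx_i ∧ dx_j.
  coefficient of dx ∧ dy: ∂f_2/∂x - ∂f_1/∂y = ∂(-x*y + x*z - 3*y*z)/∂x - ∂(-y*z)/∂y = -y + 2*z
  coefficient of dx ∧ dz: ∂f_3/∂x - ∂f_1/∂z = ∂(-x^2)/∂x - ∂(-y*z)/∂z = -2*x + y
  coefficient of dy ∧ dz: ∂f_3/∂y - ∂f_2/∂z = ∂(-x^2)/∂y - ∂(-x*y + x*z - 3*y*z)/∂z = -x + 3*y
Assembling: d(omega) = (-y + 2*z) dx ∧ dy + (-2*x + y) dx ∧ dz + (-x + 3*y) dy ∧ dz.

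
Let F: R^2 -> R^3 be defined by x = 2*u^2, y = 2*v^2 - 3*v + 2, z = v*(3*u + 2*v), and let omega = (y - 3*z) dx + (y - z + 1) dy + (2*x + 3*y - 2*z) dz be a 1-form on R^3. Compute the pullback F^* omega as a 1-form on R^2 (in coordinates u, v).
F^* omega = (-24*u^2*v - 34*u*v^2 - 12*u*v + 8*u + 6*v^3 - 27*v^2 + 18*v) du + (12*u^3 - 2*u^2*v - 30*u*v^2 - 18*u*v + 18*u + 8*v^3 - 48*v^2 + 45*v - 9) dv

Using F^*(f dg) = (f ∘ F) d(g ∘ F), substitute each coordinate x_i by F_i(u, v) in f_i, and replace dx_i by d F_i = (∂F_i/∂u) du + (∂F_i/∂v) dv.
  For the x component: f_1(F) = -9*u*v - 4*v^2 - 3*v + 2; d F_1 = (4*u) du + (0) dv
  For the y component: f_2(F) = -3*u*v - 3*v + 3; d F_2 = (0) du + (4*v - 3) dv
  For the z component: f_3(F) = 4*u^2 - 6*u*v + 2*v^2 - 9*v + 6; d F_3 = (3*v) du + (3*u + 4*v) dv
Combining and collecting du, dv coefficients:
  coeff of du: -24*u^2*v - 34*u*v^2 - 12*u*v + 8*u + 6*v^3 - 27*v^2 + 18*v
  coeff of dv: 12*u^3 - 2*u^2*v - 30*u*v^2 - 18*u*v + 18*u + 8*v^3 - 48*v^2 + 45*v - 9
F^* omega = (-24*u^2*v - 34*u*v^2 - 12*u*v + 8*u + 6*v^3 - 27*v^2 + 18*v) du + (12*u^3 - 2*u^2*v - 30*u*v^2 - 18*u*v + 18*u + 8*v^3 - 48*v^2 + 45*v - 9) dv.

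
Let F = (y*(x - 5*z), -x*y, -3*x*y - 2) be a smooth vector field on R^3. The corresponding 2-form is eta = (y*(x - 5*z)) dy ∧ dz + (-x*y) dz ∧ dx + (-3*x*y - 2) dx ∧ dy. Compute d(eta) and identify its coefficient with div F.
d(eta) = (-x + y) dx ∧ dy ∧ dz; div F = -x + y

For a 2-form in R^3 of the form above, applying d gives a 3-form with coefficient ∂P/∂x + ∂Q/∂y + ∂R/∂z:
  ∂P/∂x = y
  ∂Q/∂y = -x
  ∂R/∂z = 0
Sum = -x + y, which is exactly div F.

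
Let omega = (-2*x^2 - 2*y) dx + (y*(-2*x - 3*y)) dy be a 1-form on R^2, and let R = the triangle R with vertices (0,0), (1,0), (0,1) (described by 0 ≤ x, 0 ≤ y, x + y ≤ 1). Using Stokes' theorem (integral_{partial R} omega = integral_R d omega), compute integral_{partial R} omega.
integral_(partial R) omega = 2/3

Stokes: integral_partial_R omega = integral_R d omega with d omega = (∂Q/∂x - ∂P/∂y) dx ∧ dy.
  ∂Q/∂x = -2*y
  ∂P/∂y = -2
  integrand = ∂Q/∂x - ∂P/∂y = 2 - 2*y.
Integrating over R: integral_0^1 integral_0^{1-x} (2 - 2*y) dy dx = 2/3.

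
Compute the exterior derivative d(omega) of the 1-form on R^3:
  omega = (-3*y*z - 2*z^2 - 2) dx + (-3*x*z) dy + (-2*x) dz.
d(omega) = (3*y + 4*z - 2) dx ∧ dz + (3*x) dy ∧ dz

For a 1-form omega = sum_i f_i dx_i, the exterior derivative is
  d(omega) = sum_{i < j} (∂f_j/∂x_i - ∂f_i/∂x_j) dx_i ∧ dx_j.
  coefficient of dx ∧ dz: ∂f_3/∂x - ∂f_1/∂z = ∂(-2*x)/∂x - ∂(-3*y*z - 2*z^2 - 2)/∂z = 3*y + 4*z - 2
  coefficient of dy ∧ dz: ∂f_3/∂y - ∂f_2/∂z = ∂(-2*x)/∂y - ∂(-3*x*z)/∂z = 3*x
Assembling: d(omega) = (3*y + 4*z - 2) dx ∧ dz + (3*x) dy ∧ dz.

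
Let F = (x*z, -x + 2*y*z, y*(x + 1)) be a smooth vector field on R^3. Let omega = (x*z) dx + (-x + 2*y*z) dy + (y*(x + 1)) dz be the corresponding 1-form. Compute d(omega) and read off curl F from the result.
d(omega) = (x - 2*y + 1) dy ∧ dz + (x - y) dz ∧ dx + (-1) dx ∧ dy; curl F = (x - 2*y + 1, x - y, -1)

d omega = sum_{i<j} (∂f_j/∂x_i - ∂f_i/∂x_j) dx_i ∧ dx_j. Under the identification (dy ∧ dz, dz ∧ dx, dx ∧ dy) ↔ (e_x, e_y, e_z), the coefficients are exactly the components of curl F. Compute:
  ∂R/∂y - ∂Q/∂z = (x + 1) - (2*y) = x - 2*y + 1
  ∂P/∂z - ∂R/∂x = (x) - (y) = x - y
  ∂Q/∂x - ∂P/∂y = (-1) - (0) = -1.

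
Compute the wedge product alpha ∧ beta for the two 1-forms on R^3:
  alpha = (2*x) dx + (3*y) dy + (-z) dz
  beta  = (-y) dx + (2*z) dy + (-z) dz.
alpha ∧ beta = (4*x*z + 3*y^2) dx ∧ dy + (-z*(2*x + y)) dx ∧ dz + (z*(-3*y + 2*z)) dy ∧ dz

Distribute the wedge, using dx_i ∧ dx_j = -dx_j ∧ dx_i and dx_i ∧ dx_i = 0. For each pair (i, j) with i < j, the coefficient of dx_i ∧ dx_j in alpha ∧ beta is (alpha_i * beta_j - alpha_j * beta_i). Collecting: alpha ∧ beta = (4*x*z + 3*y^2) dx ∧ dy + (-z*(2*x + y)) dx ∧ dz + (z*(-3*y + 2*z)) dy ∧ dz.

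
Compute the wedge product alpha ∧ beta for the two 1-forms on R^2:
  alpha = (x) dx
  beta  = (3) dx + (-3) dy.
alpha ∧ beta = (-3*x) dx ∧ dy

Distribute the wedge, using dx_i ∧ dx_j = -dx_j ∧ dx_i and dx_i ∧ dx_i = 0. For each pair (i, j) with i < j, the coefficient of dx_i ∧ dx_j in alpha ∧ beta is (alpha_i * beta_j - alpha_j * beta_i). Collecting: alpha ∧ beta = (-3*x) dx ∧ dy.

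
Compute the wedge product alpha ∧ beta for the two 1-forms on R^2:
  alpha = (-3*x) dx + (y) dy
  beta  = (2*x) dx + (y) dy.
alpha ∧ beta = (-5*x*y) dx ∧ dy

Distribute the wedge, using dx_i ∧ dx_j = -dx_j ∧ dx_i and dx_i ∧ dx_i = 0. For each pair (i, j) with i < j, the coefficient of dx_i ∧ dx_j in alpha ∧ beta is (alpha_i * beta_j - alpha_j * beta_i). Collecting: alpha ∧ beta = (-5*x*y) dx ∧ dy.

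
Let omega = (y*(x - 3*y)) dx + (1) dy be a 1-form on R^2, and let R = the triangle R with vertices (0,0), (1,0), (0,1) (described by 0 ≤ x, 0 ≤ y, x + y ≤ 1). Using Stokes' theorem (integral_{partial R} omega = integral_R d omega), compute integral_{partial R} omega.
integral_(partial R) omega = 5/6

Stokes: integral_partial_R omega = integral_R d omega with d omega = (∂Q/∂x - ∂P/∂y) dx ∧ dy.
  ∂Q/∂x = 0
  ∂P/∂y = x - 6*y
  integrand = ∂Q/∂x - ∂P/∂y = -x + 6*y.
Integrating over R: integral_0^1 integral_0^{1-x} (-x + 6*y) dy dx = 5/6.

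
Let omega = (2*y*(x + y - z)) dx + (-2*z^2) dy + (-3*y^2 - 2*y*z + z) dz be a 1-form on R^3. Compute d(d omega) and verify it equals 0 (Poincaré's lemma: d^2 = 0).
d(d omega) = 0

Step 1: d omega = sum_{i<j} (∂f_j/∂x_i - ∂f_i/∂x_j) dx_i ∧ dx_j:
  coeff of dx ∧ dy: -2*x - 4*y + 2*z
  coeff of dx ∧ dz: 2*y
  coeff of dy ∧ dz: -6*y + 2*z
Step 2: Apply d again to each 2-form coefficient. The only possible 3-form in R^3 is dx ∧ dy ∧ dz, with coefficient
  ∂(coeff of dy∧dz)/∂x - ∂(coeff of dx∧dz)/∂y + ∂(coeff of dx∧dy)/∂z
  = ∂/∂x (-6*y + 2*z) - ∂/∂y (2*y) + ∂/∂z (-2*x - 4*y + 2*z).
Each of these terms simplifies to sums of mixed partials that cancel in pairs. The result is 0 (by equality of mixed partials for smooth functions — Schwarz / Clairaut).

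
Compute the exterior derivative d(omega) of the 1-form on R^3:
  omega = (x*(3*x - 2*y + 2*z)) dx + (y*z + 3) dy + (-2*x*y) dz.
d(omega) = (2*x) dx ∧ dy + (-2*x - 2*y) dx ∧ dz + (-2*x - y) dy ∧ dz

For a 1-form omega = sum_i f_i dx_i, the exterior derivative is
  d(omega) = sum_{i < j} (∂f_j/∂x_i - ∂f_i/∂x_j) dx_i ∧ dx_j.
  coefficient of dx ∧ dy: ∂f_2/∂x - ∂f_1/∂y = ∂(y*z + 3)/∂x - ∂(x*(3*x - 2*y + 2*z))/∂y = 2*x
  coefficient of dx ∧ dz: ∂f_3/∂x - ∂f_1/∂z = ∂(-2*x*y)/∂x - ∂(x*(3*x - 2*y + 2*z))/∂z = -2*x - 2*y
  coefficient of dy ∧ dz: ∂f_3/∂y - ∂f_2/∂z = ∂(-2*x*y)/∂y - ∂(y*z + 3)/∂z = -2*x - y
Assembling: d(omega) = (2*x) dx ∧ dy + (-2*x - 2*y) dx ∧ dz + (-2*x - y) dy ∧ dz.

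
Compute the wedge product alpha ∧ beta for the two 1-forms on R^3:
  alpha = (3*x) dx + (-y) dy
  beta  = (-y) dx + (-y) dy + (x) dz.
alpha ∧ beta = (-y*(3*x + y)) dx ∧ dy + (3*x^2) dx ∧ dz + (-x*y) dy ∧ dz

Distribute the wedge, using dx_i ∧ dx_j = -dx_j ∧ dx_i and dx_i ∧ dx_i = 0. For each pair (i, j) with i < j, the coefficient of dx_i ∧ dx_j in alpha ∧ beta is (alpha_i * beta_j - alpha_j * beta_i). Collecting: alpha ∧ beta = (-y*(3*x + y)) dx ∧ dy + (3*x^2) dx ∧ dz + (-x*y) dy ∧ dz.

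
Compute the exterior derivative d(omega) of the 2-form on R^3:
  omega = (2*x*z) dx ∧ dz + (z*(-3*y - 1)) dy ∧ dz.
d(omega) = 0

For a 2-form omega = sum_{i<j} g_{ij} dx_i ∧ dx_j, the exterior derivative is
  d(omega) = sum_{i<j} d(g_{ij}) ∧ dx_i ∧ dx_j = sum_{i<j, k} (∂g_{ij}/∂x_k) dx_k ∧ dx_i ∧ dx_j.
Expand each term, using dx_k ∧ dx_i ∧ dx_j = sgn(permutation) dx_{(a)} ∧ dx_{(b)} ∧ dx_{(c)} with (a < b < c) sorted:

Collecting like 3-forms: d(omega) = 0.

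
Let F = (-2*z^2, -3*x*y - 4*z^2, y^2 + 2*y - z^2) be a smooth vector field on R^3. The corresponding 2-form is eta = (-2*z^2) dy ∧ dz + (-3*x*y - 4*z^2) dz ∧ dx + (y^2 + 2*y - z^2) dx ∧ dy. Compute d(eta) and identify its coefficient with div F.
d(eta) = (-3*x - 2*z) dx ∧ dy ∧ dz; div F = -3*x - 2*z

For a 2-form in R^3 of the form above, applying d gives a 3-form with coefficient ∂P/∂x + ∂Q/∂y + ∂R/∂z:
  ∂P/∂x = 0
  ∂Q/∂y = -3*x
  ∂R/∂z = -2*z
Sum = -3*x - 2*z, which is exactly div F.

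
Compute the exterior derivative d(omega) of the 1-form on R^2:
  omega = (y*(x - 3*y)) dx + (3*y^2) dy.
d(omega) = (-x + 6*y) dx ∧ dy

For a 1-form omega = sum_i f_i dx_i, the exterior derivative is
  d(omega) = sum_{i < j} (∂f_j/∂x_i - ∂f_i/∂x_j) dx_i ∧ dx_j.
  coefficient of dx ∧ dy: ∂f_2/∂x - ∂f_1/∂y = ∂(3*y^2)/∂x - ∂(y*(x - 3*y))/∂y = -x + 6*y
Assembling: d(omega) = (-x + 6*y) dx ∧ dy.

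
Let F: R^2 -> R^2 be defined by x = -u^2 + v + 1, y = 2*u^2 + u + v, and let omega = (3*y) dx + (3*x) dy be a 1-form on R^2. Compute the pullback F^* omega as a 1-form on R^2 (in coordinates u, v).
F^* omega = (-24*u^3 - 9*u^2 + 6*u*v + 12*u + 3*v + 3) du + (3*u^2 + 3*u + 6*v + 3) dv

Using F^*(f dg) = (f ∘ F) d(g ∘ F), substitute each coordinate x_i by F_i(u, v) in f_i, and replace dx_i by d F_i = (∂F_i/∂u) du + (∂F_i/∂v) dv.
  For the x component: f_1(F) = 6*u^2 + 3*u + 3*v; d F_1 = (-2*u) du + (1) dv
  For the y component: f_2(F) = -3*u^2 + 3*v + 3; d F_2 = (4*u + 1) du + (1) dv
Combining and collecting du, dv coefficients:
  coeff of du: -24*u^3 - 9*u^2 + 6*u*v + 12*u + 3*v + 3
  coeff of dv: 3*u^2 + 3*u + 6*v + 3
F^* omega = (-24*u^3 - 9*u^2 + 6*u*v + 12*u + 3*v + 3) du + (3*u^2 + 3*u + 6*v + 3) dv.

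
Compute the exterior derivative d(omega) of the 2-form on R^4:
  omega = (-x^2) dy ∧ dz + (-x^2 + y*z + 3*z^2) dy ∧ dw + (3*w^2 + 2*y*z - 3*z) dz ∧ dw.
d(omega) = (-2*x) dx ∧ dy ∧ dz + (-2*x) dx ∧ dy ∧ dw + (-y - 4*z) dy ∧ dz ∧ dw

For a 2-form omega = sum_{i<j} g_{ij} dx_i ∧ dx_j, the exterior derivative is
  d(omega) = sum_{i<j} d(g_{ij}) ∧ dx_i ∧ dx_j = sum_{i<j, k} (∂g_{ij}/∂x_k) dx_k ∧ dx_i ∧ dx_j.
Expand each term, using dx_k ∧ dx_i ∧ dx_j = sgn(permutation) dx_{(a)} ∧ dx_{(b)} ∧ dx_{(c)} with (a < b < c) sorted:
  d(-x^2) includes (∂/∂x)(-x^2) dx = (-2*x) dx, which multiplied by dy ∧ dz gives (-2*x) dx ∧ dy ∧ dz
  d(-x^2 + y*z + 3*z^2) includes (∂/∂x)(-x^2 + y*z + 3*z^2) dx = (-2*x) dx, which multiplied by dy ∧ dw gives (-2*x) dx ∧ dy ∧ dw
  d(-x^2 + y*z + 3*z^2) includes (∂/∂z)(-x^2 + y*z + 3*z^2) dz = (y + 6*z) dz, which multiplied by dy ∧ dw gives (-y - 6*z) dy ∧ dz ∧ dw
  d(3*w^2 + 2*y*z - 3*z) includes (∂/∂y)(3*w^2 + 2*y*z - 3*z) dy = (2*z) dy, which multiplied by dz ∧ dw gives (2*z) dy ∧ dz ∧ dw
Collecting like 3-forms: d(omega) = (-2*x) dx ∧ dy ∧ dz + (-2*x) dx ∧ dy ∧ dw + (-y - 4*z) dy ∧ dz ∧ dw.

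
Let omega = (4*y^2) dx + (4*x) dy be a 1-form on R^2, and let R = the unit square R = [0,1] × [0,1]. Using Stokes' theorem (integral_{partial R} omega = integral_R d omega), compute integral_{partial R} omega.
integral_(partial R) omega = 0

Stokes: integral_partial_R omega = integral_R d omega with d omega = (∂Q/∂x - ∂P/∂y) dx ∧ dy.
  ∂Q/∂x = 4
  ∂P/∂y = 8*y
  integrand = ∂Q/∂x - ∂P/∂y = 4 - 8*y.
Integrating over R: integral_0^1 integral_0^1 (4 - 8*y) dx dy = 0.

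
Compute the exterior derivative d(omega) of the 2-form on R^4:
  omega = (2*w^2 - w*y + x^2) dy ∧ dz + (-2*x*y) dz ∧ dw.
d(omega) = (2*x) dx ∧ dy ∧ dz + (4*w - 2*x - y) dy ∧ dz ∧ dw + (-2*y) dx ∧ dz ∧ dw

For a 2-form omega = sum_{i<j} g_{ij} dx_i ∧ dx_j, the exterior derivative is
  d(omega) = sum_{i<j} d(g_{ij}) ∧ dx_i ∧ dx_j = sum_{i<j, k} (∂g_{ij}/∂x_k) dx_k ∧ dx_i ∧ dx_j.
Expand each term, using dx_k ∧ dx_i ∧ dx_j = sgn(permutation) dx_{(a)} ∧ dx_{(b)} ∧ dx_{(c)} with (a < b < c) sorted:
  d(2*w^2 - w*y + x^2) includes (∂/∂x)(2*w^2 - w*y + x^2) dx = (2*x) dx, which multiplied by dy ∧ dz gives (2*x) dx ∧ dy ∧ dz
  d(2*w^2 - w*y + x^2) includes (∂/∂w)(2*w^2 - w*y + x^2) dw = (4*w - y) dw, which multiplied by dy ∧ dz gives (4*w - y) dy ∧ dz ∧ dw
  d(-2*x*y) includes (∂/∂x)(-2*x*y) dx = (-2*y) dx, which multiplied by dz ∧ dw gives (-2*y) dx ∧ dz ∧ dw
  d(-2*x*y) includes (∂/∂y)(-2*x*y) dy = (-2*x) dy, which multiplied by dz ∧ dw gives (-2*x) dy ∧ dz ∧ dw
Collecting like 3-forms: d(omega) = (2*x) dx ∧ dy ∧ dz + (4*w - 2*x - y) dy ∧ dz ∧ dw + (-2*y) dx ∧ dz ∧ dw.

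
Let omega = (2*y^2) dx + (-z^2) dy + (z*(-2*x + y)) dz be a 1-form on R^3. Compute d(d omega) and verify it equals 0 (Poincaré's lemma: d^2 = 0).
d(d omega) = 0

Step 1: d omega = sum_{i<j} (∂f_j/∂x_i - ∂f_i/∂x_j) dx_i ∧ dx_j:
  coeff of dx ∧ dy: -4*y
  coeff of dx ∧ dz: -2*z
  coeff of dy ∧ dz: 3*z
Step 2: Apply d again to each 2-form coefficient. The only possible 3-form in R^3 is dx ∧ dy ∧ dz, with coefficient
  ∂(coeff of dy∧dz)/∂x - ∂(coeff of dx∧dz)/∂y + ∂(coeff of dx∧dy)/∂z
  = ∂/∂x (3*z) - ∂/∂y (-2*z) + ∂/∂z (-4*y).
Each of these terms simplifies to sums of mixed partials that cancel in pairs. The result is 0 (by equality of mixed partials for smooth functions — Schwarz / Clairaut).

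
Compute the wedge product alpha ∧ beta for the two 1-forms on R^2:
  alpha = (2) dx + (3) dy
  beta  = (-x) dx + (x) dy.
alpha ∧ beta = (5*x) dx ∧ dy

Distribute the wedge, using dx_i ∧ dx_j = -dx_j ∧ dx_i and dx_i ∧ dx_i = 0. For each pair (i, j) with i < j, the coefficient of dx_i ∧ dx_j in alpha ∧ beta is (alpha_i * beta_j - alpha_j * beta_i). Collecting: alpha ∧ beta = (5*x) dx ∧ dy.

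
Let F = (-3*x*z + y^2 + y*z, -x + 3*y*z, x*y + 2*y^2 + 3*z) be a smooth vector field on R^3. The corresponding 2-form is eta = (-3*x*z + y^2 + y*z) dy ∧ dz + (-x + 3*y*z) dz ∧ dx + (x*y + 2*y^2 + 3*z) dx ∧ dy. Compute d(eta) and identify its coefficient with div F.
d(eta) = (3) dx ∧ dy ∧ dz; div F = 3

For a 2-form in R^3 of the form above, applying d gives a 3-form with coefficient ∂P/∂x + ∂Q/∂y + ∂R/∂z:
  ∂P/∂x = -3*z
  ∂Q/∂y = 3*z
  ∂R/∂z = 3
Sum = 3, which is exactly div F.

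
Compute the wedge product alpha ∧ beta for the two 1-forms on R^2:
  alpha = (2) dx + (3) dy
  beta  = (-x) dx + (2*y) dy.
alpha ∧ beta = (3*x + 4*y) dx ∧ dy

Distribute the wedge, using dx_i ∧ dx_j = -dx_j ∧ dx_i and dx_i ∧ dx_i = 0. For each pair (i, j) with i < j, the coefficient of dx_i ∧ dx_j in alpha ∧ beta is (alpha_i * beta_j - alpha_j * beta_i). Collecting: alpha ∧ beta = (3*x + 4*y) dx ∧ dy.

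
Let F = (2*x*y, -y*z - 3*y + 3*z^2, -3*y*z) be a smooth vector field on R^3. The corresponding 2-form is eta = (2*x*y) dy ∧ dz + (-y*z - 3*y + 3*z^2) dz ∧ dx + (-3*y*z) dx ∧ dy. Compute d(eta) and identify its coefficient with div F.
d(eta) = (-y - z - 3) dx ∧ dy ∧ dz; div F = -y - z - 3

For a 2-form in R^3 of the form above, applying d gives a 3-form with coefficient ∂P/∂x + ∂Q/∂y + ∂R/∂z:
  ∂P/∂x = 2*y
  ∂Q/∂y = -z - 3
  ∂R/∂z = -3*y
Sum = -y - z - 3, which is exactly div F.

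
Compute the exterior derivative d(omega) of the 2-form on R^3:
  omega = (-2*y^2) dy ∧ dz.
d(omega) = 0

For a 2-form omega = sum_{i<j} g_{ij} dx_i ∧ dx_j, the exterior derivative is
  d(omega) = sum_{i<j} d(g_{ij}) ∧ dx_i ∧ dx_j = sum_{i<j, k} (∂g_{ij}/∂x_k) dx_k ∧ dx_i ∧ dx_j.
Expand each term, using dx_k ∧ dx_i ∧ dx_j = sgn(permutation) dx_{(a)} ∧ dx_{(b)} ∧ dx_{(c)} with (a < b < c) sorted:

Collecting like 3-forms: d(omega) = 0.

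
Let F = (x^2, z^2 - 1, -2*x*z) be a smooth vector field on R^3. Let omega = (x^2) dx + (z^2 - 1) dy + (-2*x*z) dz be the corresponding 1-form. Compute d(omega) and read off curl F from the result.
d(omega) = (-2*z) dy ∧ dz + (2*z) dz ∧ dx + (0) dx ∧ dy; curl F = (-2*z, 2*z, 0)

d omega = sum_{i<j} (∂f_j/∂x_i - ∂f_i/∂x_j) dx_i ∧ dx_j. Under the identification (dy ∧ dz, dz ∧ dx, dx ∧ dy) ↔ (e_x, e_y, e_z), the coefficients are exactly the components of curl F. Compute:
  ∂R/∂y - ∂Q/∂z = (0) - (2*z) = -2*z
  ∂P/∂z - ∂R/∂x = (0) - (-2*z) = 2*z
  ∂Q/∂x - ∂P/∂y = (0) - (0) = 0.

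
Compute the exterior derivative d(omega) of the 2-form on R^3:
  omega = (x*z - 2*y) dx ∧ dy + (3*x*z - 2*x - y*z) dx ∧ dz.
d(omega) = (x + z) dx ∧ dy ∧ dz

For a 2-form omega = sum_{i<j} g_{ij} dx_i ∧ dx_j, the exterior derivative is
  d(omega) = sum_{i<j} d(g_{ij}) ∧ dx_i ∧ dx_j = sum_{i<j, k} (∂g_{ij}/∂x_k) dx_k ∧ dx_i ∧ dx_j.
Expand each term, using dx_k ∧ dx_i ∧ dx_j = sgn(permutation) dx_{(a)} ∧ dx_{(b)} ∧ dx_{(c)} with (a < b < c) sorted:
  d(x*z - 2*y) includes (∂/∂z)(x*z - 2*y) dz = (x) dz, which multiplied by dx ∧ dy gives (x) dx ∧ dy ∧ dz
  d(3*x*z - 2*x - y*z) includes (∂/∂y)(3*x*z - 2*x - y*z) dy = (-z) dy, which multiplied by dx ∧ dz gives (z) dx ∧ dy ∧ dz
Collecting like 3-forms: d(omega) = (x + z) dx ∧ dy ∧ dz.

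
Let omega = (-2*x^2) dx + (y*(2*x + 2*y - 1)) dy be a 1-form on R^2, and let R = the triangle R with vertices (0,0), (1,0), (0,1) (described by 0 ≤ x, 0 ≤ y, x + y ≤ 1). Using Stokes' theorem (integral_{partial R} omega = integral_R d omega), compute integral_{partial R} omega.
integral_(partial R) omega = 1/3

Stokes: integral_partial_R omega = integral_R d omega with d omega = (∂Q/∂x - ∂P/∂y) dx ∧ dy.
  ∂Q/∂x = 2*y
  ∂P/∂y = 0
  integrand = ∂Q/∂x - ∂P/∂y = 2*y.
Integrating over R: integral_0^1 integral_0^{1-x} (2*y) dy dx = 1/3.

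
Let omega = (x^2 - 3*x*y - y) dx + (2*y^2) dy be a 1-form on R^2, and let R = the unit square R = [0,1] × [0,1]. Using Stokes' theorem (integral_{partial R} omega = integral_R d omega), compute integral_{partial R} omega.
integral_(partial R) omega = 5/2

Stokes: integral_partial_R omega = integral_R d omega with d omega = (∂Q/∂x - ∂P/∂y) dx ∧ dy.
  ∂Q/∂x = 0
  ∂P/∂y = -3*x - 1
  integrand = ∂Q/∂x - ∂P/∂y = 3*x + 1.
Integrating over R: integral_0^1 integral_0^1 (3*x + 1) dx dy = 5/2.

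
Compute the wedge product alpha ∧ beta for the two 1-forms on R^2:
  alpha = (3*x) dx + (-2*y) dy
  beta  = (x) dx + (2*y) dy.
alpha ∧ beta = (8*x*y) dx ∧ dy

Distribute the wedge, using dx_i ∧ dx_j = -dx_j ∧ dx_i and dx_i ∧ dx_i = 0. For each pair (i, j) with i < j, the coefficient of dx_i ∧ dx_j in alpha ∧ beta is (alpha_i * beta_j - alpha_j * beta_i). Collecting: alpha ∧ beta = (8*x*y) dx ∧ dy.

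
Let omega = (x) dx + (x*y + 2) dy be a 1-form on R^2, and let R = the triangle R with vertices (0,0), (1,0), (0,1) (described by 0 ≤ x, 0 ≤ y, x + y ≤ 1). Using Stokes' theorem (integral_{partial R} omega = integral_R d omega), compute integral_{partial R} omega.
integral_(partial R) omega = 1/6

Stokes: integral_partial_R omega = integral_R d omega with d omega = (∂Q/∂x - ∂P/∂y) dx ∧ dy.
  ∂Q/∂x = y
  ∂P/∂y = 0
  integrand = ∂Q/∂x - ∂P/∂y = y.
Integrating over R: integral_0^1 integral_0^{1-x} (y) dy dx = 1/6.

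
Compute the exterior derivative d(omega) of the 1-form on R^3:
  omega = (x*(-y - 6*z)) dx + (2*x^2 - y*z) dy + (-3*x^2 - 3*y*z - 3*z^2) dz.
d(omega) = (5*x) dx ∧ dy + (y - 3*z) dy ∧ dz

For a 1-form omega = sum_i f_i dx_i, the exterior derivative is
  d(omega) = sum_{i < j} (∂f_j/∂x_i - ∂f_i/∂x_j) dx_i ∧ dx_j.
  coefficient of dx ∧ dy: ∂f_2/∂x - ∂f_1/∂y = ∂(2*x^2 - y*z)/∂x - ∂(x*(-y - 6*z))/∂y = 5*x
  coefficient of dy ∧ dz: ∂f_3/∂y - ∂f_2/∂z = ∂(-3*x^2 - 3*y*z - 3*z^2)/∂y - ∂(2*x^2 - y*z)/∂z = y - 3*z
Assembling: d(omega) = (5*x) dx ∧ dy + (y - 3*z) dy ∧ dz.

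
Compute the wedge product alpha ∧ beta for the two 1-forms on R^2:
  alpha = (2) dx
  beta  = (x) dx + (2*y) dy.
alpha ∧ beta = (4*y) dx ∧ dy

Distribute the wedge, using dx_i ∧ dx_j = -dx_j ∧ dx_i and dx_i ∧ dx_i = 0. For each pair (i, j) with i < j, the coefficient of dx_i ∧ dx_j in alpha ∧ beta is (alpha_i * beta_j - alpha_j * beta_i). Collecting: alpha ∧ beta = (4*y) dx ∧ dy.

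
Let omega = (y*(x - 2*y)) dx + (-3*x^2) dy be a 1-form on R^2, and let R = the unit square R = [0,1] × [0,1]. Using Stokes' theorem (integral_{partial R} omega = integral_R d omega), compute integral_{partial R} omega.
integral_(partial R) omega = -3/2

Stokes: integral_partial_R omega = integral_R d omega with d omega = (∂Q/∂x - ∂P/∂y) dx ∧ dy.
  ∂Q/∂x = -6*x
  ∂P/∂y = x - 4*y
  integrand = ∂Q/∂x - ∂P/∂y = -7*x + 4*y.
Integrating over R: integral_0^1 integral_0^1 (-7*x + 4*y) dx dy = -3/2.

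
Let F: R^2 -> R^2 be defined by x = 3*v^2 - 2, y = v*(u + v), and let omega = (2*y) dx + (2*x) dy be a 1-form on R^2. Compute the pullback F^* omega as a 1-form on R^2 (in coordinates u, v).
F^* omega = (6*v^3 - 4*v) du + (18*u*v^2 - 4*u + 24*v^3 - 8*v) dv

Using F^*(f dg) = (f ∘ F) d(g ∘ F), substitute each coordinate x_i by F_i(u, v) in f_i, and replace dx_i by d F_i = (∂F_i/∂u) du + (∂F_i/∂v) dv.
  For the x component: f_1(F) = 2*v*(u + v); d F_1 = (0) du + (6*v) dv
  For the y component: f_2(F) = 6*v^2 - 4; d F_2 = (v) du + (u + 2*v) dv
Combining and collecting du, dv coefficients:
  coeff of du: 6*v^3 - 4*v
  coeff of dv: 18*u*v^2 - 4*u + 24*v^3 - 8*v
F^* omega = (6*v^3 - 4*v) du + (18*u*v^2 - 4*u + 24*v^3 - 8*v) dv.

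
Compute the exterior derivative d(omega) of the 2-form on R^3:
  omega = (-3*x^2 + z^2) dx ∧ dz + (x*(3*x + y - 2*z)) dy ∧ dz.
d(omega) = (6*x + y - 2*z) dx ∧ dy ∧ dz

For a 2-form omega = sum_{i<j} g_{ij} dx_i ∧ dx_j, the exterior derivative is
  d(omega) = sum_{i<j} d(g_{ij}) ∧ dx_i ∧ dx_j = sum_{i<j, k} (∂g_{ij}/∂x_k) dx_k ∧ dx_i ∧ dx_j.
Expand each term, using dx_k ∧ dx_i ∧ dx_j = sgn(permutation) dx_{(a)} ∧ dx_{(b)} ∧ dx_{(c)} with (a < b < c) sorted:
  d(x*(3*x + y - 2*z)) includes (∂/∂x)(x*(3*x + y - 2*z)) dx = (6*x + y - 2*z) dx, which multiplied by dy ∧ dz gives (6*x + y - 2*z) dx ∧ dy ∧ dz
Collecting like 3-forms: d(omega) = (6*x + y - 2*z) dx ∧ dy ∧ dz.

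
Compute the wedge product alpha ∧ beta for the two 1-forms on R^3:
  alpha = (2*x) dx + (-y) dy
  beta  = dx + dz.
alpha ∧ beta = (2*x) dx ∧ dz + (y) dx ∧ dy + (-y) dy ∧ dz

Distribute the wedge, using dx_i ∧ dx_j = -dx_j ∧ dx_i and dx_i ∧ dx_i = 0. For each pair (i, j) with i < j, the coefficient of dx_i ∧ dx_j in alpha ∧ beta is (alpha_i * beta_j - alpha_j * beta_i). Collecting: alpha ∧ beta = (2*x) dx ∧ dz + (y) dx ∧ dy + (-y) dy ∧ dz.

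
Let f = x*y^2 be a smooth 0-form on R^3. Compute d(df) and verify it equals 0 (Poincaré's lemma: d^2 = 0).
d(df) = 0

Step 1: df = sum_i (∂f/∂x_i) dx_i = (y^2) dx + (2*x*y) dy + (0) dz.
Step 2: Apply d again. Using the 1-form formula, the coefficient of dx ∧ dy in d(df) is ∂^2 f/∂x ∂y - ∂^2 f/∂y ∂x = (2*y) - (2*y) = 0 (equality of mixed partials for smooth f).
Similarly for dx ∧ dz and dy ∧ dz — all coefficients vanish. So d(df) = 0.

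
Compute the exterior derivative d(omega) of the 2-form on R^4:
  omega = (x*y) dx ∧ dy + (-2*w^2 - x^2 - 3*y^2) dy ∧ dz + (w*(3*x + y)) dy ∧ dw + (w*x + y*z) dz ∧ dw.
d(omega) = (-2*x) dx ∧ dy ∧ dz + (-4*w + z) dy ∧ dz ∧ dw + (3*w) dx ∧ dy ∧ dw + (w) dx ∧ dz ∧ dw

For a 2-form omega = sum_{i<j} g_{ij} dx_i ∧ dx_j, the exterior derivative is
  d(omega) = sum_{i<j} d(g_{ij}) ∧ dx_i ∧ dx_j = sum_{i<j, k} (∂g_{ij}/∂x_k) dx_k ∧ dx_i ∧ dx_j.
Expand each term, using dx_k ∧ dx_i ∧ dx_j = sgn(permutation) dx_{(a)} ∧ dx_{(b)} ∧ dx_{(c)} with (a < b < c) sorted:
  d(-2*w^2 - x^2 - 3*y^2) includes (∂/∂x)(-2*w^2 - x^2 - 3*y^2) dx = (-2*x) dx, which multiplied by dy ∧ dz gives (-2*x) dx ∧ dy ∧ dz
  d(-2*w^2 - x^2 - 3*y^2) includes (∂/∂w)(-2*w^2 - x^2 - 3*y^2) dw = (-4*w) dw, which multiplied by dy ∧ dz gives (-4*w) dy ∧ dz ∧ dw
  d(w*(3*x + y)) includes (∂/∂x)(w*(3*x + y)) dx = (3*w) dx, which multiplied by dy ∧ dw gives (3*w) dx ∧ dy ∧ dw
  d(w*x + y*z) includes (∂/∂x)(w*x + y*z) dx = (w) dx, which multiplied by dz ∧ dw gives (w) dx ∧ dz ∧ dw
  d(w*x + y*z) includes (∂/∂y)(w*x + y*z) dy = (z) dy, which multiplied by dz ∧ dw gives (z) dy ∧ dz ∧ dw
Collecting like 3-forms: d(omega) = (-2*x) dx ∧ dy ∧ dz + (-4*w + z) dy ∧ dz ∧ dw + (3*w) dx ∧ dy ∧ dw + (w) dx ∧ dz ∧ dw.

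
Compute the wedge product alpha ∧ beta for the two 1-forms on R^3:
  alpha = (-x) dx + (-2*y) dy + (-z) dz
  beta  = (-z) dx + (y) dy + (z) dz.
alpha ∧ beta = (-y*(x + 2*z)) dx ∧ dy + (-z*(x + z)) dx ∧ dz + (-y*z) dy ∧ dz

Distribute the wedge, using dx_i ∧ dx_j = -dx_j ∧ dx_i and dx_i ∧ dx_i = 0. For each pair (i, j) with i < j, the coefficient of dx_i ∧ dx_j in alpha ∧ beta is (alpha_i * beta_j - alpha_j * beta_i). Collecting: alpha ∧ beta = (-y*(x + 2*z)) dx ∧ dy + (-z*(x + z)) dx ∧ dz + (-y*z) dy ∧ dz.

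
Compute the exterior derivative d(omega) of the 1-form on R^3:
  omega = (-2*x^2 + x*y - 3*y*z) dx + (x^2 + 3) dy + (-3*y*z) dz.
d(omega) = (x + 3*z) dx ∧ dy + (3*y) dx ∧ dz + (-3*z) dy ∧ dz

For a 1-form omega = sum_i f_i dx_i, the exterior derivative is
  d(omega) = sum_{i < j} (∂f_j/∂x_i - ∂f_i/∂x_j) dx_i ∧ dx_j.
  coefficient of dx ∧ dy: ∂f_2/∂x - ∂f_1/∂y = ∂(x^2 + 3)/∂x - ∂(-2*x^2 + x*y - 3*y*z)/∂y = x + 3*z
  coefficient of dx ∧ dz: ∂f_3/∂x - ∂f_1/∂z = ∂(-3*y*z)/∂x - ∂(-2*x^2 + x*y - 3*y*z)/∂z = 3*y
  coefficient of dy ∧ dz: ∂f_3/∂y - ∂f_2/∂z = ∂(-3*y*z)/∂y - ∂(x^2 + 3)/∂z = -3*z
Assembling: d(omega) = (x + 3*z) dx ∧ dy + (3*y) dx ∧ dz + (-3*z) dy ∧ dz.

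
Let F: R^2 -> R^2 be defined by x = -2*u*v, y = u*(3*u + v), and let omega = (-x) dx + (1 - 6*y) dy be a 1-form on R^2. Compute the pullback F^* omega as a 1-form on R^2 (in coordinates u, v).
F^* omega = (-108*u^3 - 54*u^2*v - 10*u*v^2 + 6*u + v) du + (u*(-18*u^2 - 10*u*v + 1)) dv

Using F^*(f dg) = (f ∘ F) d(g ∘ F), substitute each coordinate x_i by F_i(u, v) in f_i, and replace dx_i by d F_i = (∂F_i/∂u) du + (∂F_i/∂v) dv.
  For the x component: f_1(F) = 2*u*v; d F_1 = (-2*v) du + (-2*u) dv
  For the y component: f_2(F) = -18*u^2 - 6*u*v + 1; d F_2 = (6*u + v) du + (u) dv
Combining and collecting du, dv coefficients:
  coeff of du: -108*u^3 - 54*u^2*v - 10*u*v^2 + 6*u + v
  coeff of dv: u*(-18*u^2 - 10*u*v + 1)
F^* omega = (-108*u^3 - 54*u^2*v - 10*u*v^2 + 6*u + v) du + (u*(-18*u^2 - 10*u*v + 1)) dv.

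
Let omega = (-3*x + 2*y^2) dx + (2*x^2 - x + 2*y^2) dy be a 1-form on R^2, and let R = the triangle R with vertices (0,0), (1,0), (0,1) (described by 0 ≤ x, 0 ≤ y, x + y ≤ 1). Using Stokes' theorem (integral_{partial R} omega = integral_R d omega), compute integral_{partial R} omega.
integral_(partial R) omega = -1/2

Stokes: integral_partial_R omega = integral_R d omega with d omega = (∂Q/∂x - ∂P/∂y) dx ∧ dy.
  ∂Q/∂x = 4*x - 1
  ∂P/∂y = 4*y
  integrand = ∂Q/∂x - ∂P/∂y = 4*x - 4*y - 1.
Integrating over R: integral_0^1 integral_0^{1-x} (4*x - 4*y - 1) dy dx = -1/2.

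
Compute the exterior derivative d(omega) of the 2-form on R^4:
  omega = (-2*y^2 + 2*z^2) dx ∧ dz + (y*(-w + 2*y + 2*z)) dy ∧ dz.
d(omega) = (4*y) dx ∧ dy ∧ dz + (-y) dy ∧ dz ∧ dw

For a 2-form omega = sum_{i<j} g_{ij} dx_i ∧ dx_j, the exterior derivative is
  d(omega) = sum_{i<j} d(g_{ij}) ∧ dx_i ∧ dx_j = sum_{i<j, k} (∂g_{ij}/∂x_k) dx_k ∧ dx_i ∧ dx_j.
Expand each term, using dx_k ∧ dx_i ∧ dx_j = sgn(permutation) dx_{(a)} ∧ dx_{(b)} ∧ dx_{(c)} with (a < b < c) sorted:
  d(-2*y^2 + 2*z^2) includes (∂/∂y)(-2*y^2 + 2*z^2) dy = (-4*y) dy, which multiplied by dx ∧ dz gives (4*y) dx ∧ dy ∧ dz
  d(y*(-w + 2*y + 2*z)) includes (∂/∂w)(y*(-w + 2*y + 2*z)) dw = (-y) dw, which multiplied by dy ∧ dz gives (-y) dy ∧ dz ∧ dw
Collecting like 3-forms: d(omega) = (4*y) dx ∧ dy ∧ dz + (-y) dy ∧ dz ∧ dw.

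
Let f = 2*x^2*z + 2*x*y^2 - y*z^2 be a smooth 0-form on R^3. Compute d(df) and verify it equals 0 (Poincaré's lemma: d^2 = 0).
d(df) = 0

Step 1: df = sum_i (∂f/∂x_i) dx_i = (4*x*z + 2*y^2) dx + (4*x*y - z^2) dy + (2*x^2 - 2*y*z) dz.
Step 2: Apply d again. Using the 1-form formula, the coefficient of dx ∧ dy in d(df) is ∂^2 f/∂x ∂y - ∂^2 f/∂y ∂x = (4*y) - (4*y) = 0 (equality of mixed partials for smooth f).
Similarly for dx ∧ dz and dy ∧ dz — all coefficients vanish. So d(df) = 0.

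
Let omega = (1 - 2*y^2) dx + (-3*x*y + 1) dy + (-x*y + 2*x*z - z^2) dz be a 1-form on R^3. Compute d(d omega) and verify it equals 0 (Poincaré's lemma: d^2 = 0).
d(d omega) = 0

Step 1: d omega = sum_{i<j} (∂f_j/∂x_i - ∂f_i/∂x_j) dx_i ∧ dx_j:
  coeff of dx ∧ dy: y
  coeff of dx ∧ dz: -y + 2*z
  coeff of dy ∧ dz: -x
Step 2: Apply d again to each 2-form coefficient. The only possible 3-form in R^3 is dx ∧ dy ∧ dz, with coefficient
  ∂(coeff of dy∧dz)/∂x - ∂(coeff of dx∧dz)/∂y + ∂(coeff of dx∧dy)/∂z
  = ∂/∂x (-x) - ∂/∂y (-y + 2*z) + ∂/∂z (y).
Each of these terms simplifies to sums of mixed partials that cancel in pairs. The result is 0 (by equality of mixed partials for smooth functions — Schwarz / Clairaut).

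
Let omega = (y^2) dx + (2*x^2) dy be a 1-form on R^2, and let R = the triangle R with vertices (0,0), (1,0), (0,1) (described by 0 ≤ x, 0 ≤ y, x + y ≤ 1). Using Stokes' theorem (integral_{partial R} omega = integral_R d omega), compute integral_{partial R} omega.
integral_(partial R) omega = 1/3

Stokes: integral_partial_R omega = integral_R d omega with d omega = (∂Q/∂x - ∂P/∂y) dx ∧ dy.
  ∂Q/∂x = 4*x
  ∂P/∂y = 2*y
  integrand = ∂Q/∂x - ∂P/∂y = 4*x - 2*y.
Integrating over R: integral_0^1 integral_0^{1-x} (4*x - 2*y) dy dx = 1/3.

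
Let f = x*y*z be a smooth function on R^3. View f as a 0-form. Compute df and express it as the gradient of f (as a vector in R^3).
df = (y*z) dx + (x*z) dy + (x*y) dz; grad f = (y*z, x*z, x*y)

For a 0-form f, d f = (∂f/∂x) dx + (∂f/∂y) dy + (∂f/∂z) dz. The components of the vector representation are exactly the entries of grad f in Cartesian coordinates:
  ∂f/∂x = y*z
  ∂f/∂y = x*z
  ∂f/∂z = x*y.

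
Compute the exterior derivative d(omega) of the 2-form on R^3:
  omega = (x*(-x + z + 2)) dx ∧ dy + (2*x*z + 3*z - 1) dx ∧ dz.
d(omega) = (x) dx ∧ dy ∧ dz

For a 2-form omega = sum_{i<j} g_{ij} dx_i ∧ dx_j, the exterior derivative is
  d(omega) = sum_{i<j} d(g_{ij}) ∧ dx_i ∧ dx_j = sum_{i<j, k} (∂g_{ij}/∂x_k) dx_k ∧ dx_i ∧ dx_j.
Expand each term, using dx_k ∧ dx_i ∧ dx_j = sgn(permutation) dx_{(a)} ∧ dx_{(b)} ∧ dx_{(c)} with (a < b < c) sorted:
  d(x*(-x + z + 2)) includes (∂/∂z)(x*(-x + z + 2)) dz = (x) dz, which multiplied by dx ∧ dy gives (x) dx ∧ dy ∧ dz
Collecting like 3-forms: d(omega) = (x) dx ∧ dy ∧ dz.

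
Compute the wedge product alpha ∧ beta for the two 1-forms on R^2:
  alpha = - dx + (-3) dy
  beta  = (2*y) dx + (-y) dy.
alpha ∧ beta = (7*y) dx ∧ dy

Distribute the wedge, using dx_i ∧ dx_j = -dx_j ∧ dx_i and dx_i ∧ dx_i = 0. For each pair (i, j) with i < j, the coefficient of dx_i ∧ dx_j in alpha ∧ beta is (alpha_i * beta_j - alpha_j * beta_i). Collecting: alpha ∧ beta = (7*y) dx ∧ dy.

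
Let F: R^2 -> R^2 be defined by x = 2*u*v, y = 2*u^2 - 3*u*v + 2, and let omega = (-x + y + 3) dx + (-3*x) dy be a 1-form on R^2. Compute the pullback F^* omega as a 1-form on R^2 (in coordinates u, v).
F^* omega = (2*v*(-10*u^2 + 4*u*v + 5)) du + (2*u*(2*u^2 + 4*u*v + 5)) dv

Using F^*(f dg) = (f ∘ F) d(g ∘ F), substitute each coordinate x_i by F_i(u, v) in f_i, and replace dx_i by d F_i = (∂F_i/∂u) du + (∂F_i/∂v) dv.
  For the x component: f_1(F) = 2*u^2 - 5*u*v + 5; d F_1 = (2*v) du + (2*u) dv
  For the y component: f_2(F) = -6*u*v; d F_2 = (4*u - 3*v) du + (-3*u) dv
Combining and collecting du, dv coefficients:
  coeff of du: 2*v*(-10*u^2 + 4*u*v + 5)
  coeff of dv: 2*u*(2*u^2 + 4*u*v + 5)
F^* omega = (2*v*(-10*u^2 + 4*u*v + 5)) du + (2*u*(2*u^2 + 4*u*v + 5)) dv.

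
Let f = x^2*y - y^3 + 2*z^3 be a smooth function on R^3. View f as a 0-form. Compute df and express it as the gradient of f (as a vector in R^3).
df = (2*x*y) dx + (x^2 - 3*y^2) dy + (6*z^2) dz; grad f = (2*x*y, x^2 - 3*y^2, 6*z^2)

For a 0-form f, d f = (∂f/∂x) dx + (∂f/∂y) dy + (∂f/∂z) dz. The components of the vector representation are exactly the entries of grad f in Cartesian coordinates:
  ∂f/∂x = 2*x*y
  ∂f/∂y = x^2 - 3*y^2
  ∂f/∂z = 6*z^2.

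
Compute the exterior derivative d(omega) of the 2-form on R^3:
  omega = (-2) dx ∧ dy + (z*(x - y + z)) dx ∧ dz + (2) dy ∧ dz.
d(omega) = (z) dx ∧ dy ∧ dz

For a 2-form omega = sum_{i<j} g_{ij} dx_i ∧ dx_j, the exterior derivative is
  d(omega) = sum_{i<j} d(g_{ij}) ∧ dx_i ∧ dx_j = sum_{i<j, k} (∂g_{ij}/∂x_k) dx_k ∧ dx_i ∧ dx_j.
Expand each term, using dx_k ∧ dx_i ∧ dx_j = sgn(permutation) dx_{(a)} ∧ dx_{(b)} ∧ dx_{(c)} with (a < b < c) sorted:
  d(z*(x - y + z)) includes (∂/∂y)(z*(x - y + z)) dy = (-z) dy, which multiplied by dx ∧ dz gives (z) dx ∧ dy ∧ dz
Collecting like 3-forms: d(omega) = (z) dx ∧ dy ∧ dz.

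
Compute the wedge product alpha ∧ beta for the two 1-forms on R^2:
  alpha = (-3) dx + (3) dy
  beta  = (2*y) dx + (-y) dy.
alpha ∧ beta = (-3*y) dx ∧ dy

Distribute the wedge, using dx_i ∧ dx_j = -dx_j ∧ dx_i and dx_i ∧ dx_i = 0. For each pair (i, j) with i < j, the coefficient of dx_i ∧ dx_j in alpha ∧ beta is (alpha_i * beta_j - alpha_j * beta_i). Collecting: alpha ∧ beta = (-3*y) dx ∧ dy.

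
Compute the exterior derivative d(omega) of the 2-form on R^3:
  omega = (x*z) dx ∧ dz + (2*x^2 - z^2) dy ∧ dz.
d(omega) = (4*x) dx ∧ dy ∧ dz

For a 2-form omega = sum_{i<j} g_{ij} dx_i ∧ dx_j, the exterior derivative is
  d(omega) = sum_{i<j} d(g_{ij}) ∧ dx_i ∧ dx_j = sum_{i<j, k} (∂g_{ij}/∂x_k) dx_k ∧ dx_i ∧ dx_j.
Expand each term, using dx_k ∧ dx_i ∧ dx_j = sgn(permutation) dx_{(a)} ∧ dx_{(b)} ∧ dx_{(c)} with (a < b < c) sorted:
  d(2*x^2 - z^2) includes (∂/∂x)(2*x^2 - z^2) dx = (4*x) dx, which multiplied by dy ∧ dz gives (4*x) dx ∧ dy ∧ dz
Collecting like 3-forms: d(omega) = (4*x) dx ∧ dy ∧ dz.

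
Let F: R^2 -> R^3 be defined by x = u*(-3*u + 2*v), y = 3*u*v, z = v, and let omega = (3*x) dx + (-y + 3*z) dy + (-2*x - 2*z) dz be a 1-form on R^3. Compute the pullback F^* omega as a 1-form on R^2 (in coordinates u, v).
F^* omega = (54*u^3 - 54*u^2*v + 3*u*v^2 + 9*v^2) du + (-18*u^3 + 3*u^2*v + 6*u^2 + 5*u*v - 2*v) dv

Using F^*(f dg) = (f ∘ F) d(g ∘ F), substitute each coordinate x_i by F_i(u, v) in f_i, and replace dx_i by d F_i = (∂F_i/∂u) du + (∂F_i/∂v) dv.
  For the x component: f_1(F) = 3*u*(-3*u + 2*v); d F_1 = (-6*u + 2*v) du + (2*u) dv
  For the y component: f_2(F) = 3*v*(1 - u); d F_2 = (3*v) du + (3*u) dv
  For the z component: f_3(F) = 6*u^2 - 4*u*v - 2*v; d F_3 = (0) du + (1) dv
Combining and collecting du, dv coefficients:
  coeff of du: 54*u^3 - 54*u^2*v + 3*u*v^2 + 9*v^2
  coeff of dv: -18*u^3 + 3*u^2*v + 6*u^2 + 5*u*v - 2*v
F^* omega = (54*u^3 - 54*u^2*v + 3*u*v^2 + 9*v^2) du + (-18*u^3 + 3*u^2*v + 6*u^2 + 5*u*v - 2*v) dv.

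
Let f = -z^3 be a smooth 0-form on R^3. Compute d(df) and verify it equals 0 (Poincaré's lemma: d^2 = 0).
d(df) = 0

Step 1: df = sum_i (∂f/∂x_i) dx_i = (0) dx + (0) dy + (-3*z^2) dz.
Step 2: Apply d again. Using the 1-form formula, the coefficient of dx ∧ dy in d(df) is ∂^2 f/∂x ∂y - ∂^2 f/∂y ∂x = (0) - (0) = 0 (equality of mixed partials for smooth f).
Similarly for dx ∧ dz and dy ∧ dz — all coefficients vanish. So d(df) = 0.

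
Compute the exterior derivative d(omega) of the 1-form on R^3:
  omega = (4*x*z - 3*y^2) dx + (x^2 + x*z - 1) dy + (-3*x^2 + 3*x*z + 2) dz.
d(omega) = (2*x + 6*y + z) dx ∧ dy + (-10*x + 3*z) dx ∧ dz + (-x) dy ∧ dz

For a 1-form omega = sum_i f_i dx_i, the exterior derivative is
  d(omega) = sum_{i < j} (∂f_j/∂x_i - ∂f_i/∂x_j) dx_i ∧ dx_j.
  coefficient of dx ∧ dy: ∂f_2/∂x - ∂f_1/∂y = ∂(x^2 + x*z - 1)/∂x - ∂(4*x*z - 3*y^2)/∂y = 2*x + 6*y + z
  coefficient of dx ∧ dz: ∂f_3/∂x - ∂f_1/∂z = ∂(-3*x^2 + 3*x*z + 2)/∂x - ∂(4*x*z - 3*y^2)/∂z = -10*x + 3*z
  coefficient of dy ∧ dz: ∂f_3/∂y - ∂f_2/∂z = ∂(-3*x^2 + 3*x*z + 2)/∂y - ∂(x^2 + x*z - 1)/∂z = -x
Assembling: d(omega) = (2*x + 6*y + z) dx ∧ dy + (-10*x + 3*z) dx ∧ dz + (-x) dy ∧ dz.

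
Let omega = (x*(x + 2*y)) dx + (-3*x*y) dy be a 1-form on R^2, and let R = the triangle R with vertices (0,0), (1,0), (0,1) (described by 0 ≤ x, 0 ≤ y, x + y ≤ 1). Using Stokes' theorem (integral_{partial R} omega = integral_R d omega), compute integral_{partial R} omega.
integral_(partial R) omega = -5/6

Stokes: integral_partial_R omega = integral_R d omega with d omega = (∂Q/∂x - ∂P/∂y) dx ∧ dy.
  ∂Q/∂x = -3*y
  ∂P/∂y = 2*x
  integrand = ∂Q/∂x - ∂P/∂y = -2*x - 3*y.
Integrating over R: integral_0^1 integral_0^{1-x} (-2*x - 3*y) dy dx = -5/6.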